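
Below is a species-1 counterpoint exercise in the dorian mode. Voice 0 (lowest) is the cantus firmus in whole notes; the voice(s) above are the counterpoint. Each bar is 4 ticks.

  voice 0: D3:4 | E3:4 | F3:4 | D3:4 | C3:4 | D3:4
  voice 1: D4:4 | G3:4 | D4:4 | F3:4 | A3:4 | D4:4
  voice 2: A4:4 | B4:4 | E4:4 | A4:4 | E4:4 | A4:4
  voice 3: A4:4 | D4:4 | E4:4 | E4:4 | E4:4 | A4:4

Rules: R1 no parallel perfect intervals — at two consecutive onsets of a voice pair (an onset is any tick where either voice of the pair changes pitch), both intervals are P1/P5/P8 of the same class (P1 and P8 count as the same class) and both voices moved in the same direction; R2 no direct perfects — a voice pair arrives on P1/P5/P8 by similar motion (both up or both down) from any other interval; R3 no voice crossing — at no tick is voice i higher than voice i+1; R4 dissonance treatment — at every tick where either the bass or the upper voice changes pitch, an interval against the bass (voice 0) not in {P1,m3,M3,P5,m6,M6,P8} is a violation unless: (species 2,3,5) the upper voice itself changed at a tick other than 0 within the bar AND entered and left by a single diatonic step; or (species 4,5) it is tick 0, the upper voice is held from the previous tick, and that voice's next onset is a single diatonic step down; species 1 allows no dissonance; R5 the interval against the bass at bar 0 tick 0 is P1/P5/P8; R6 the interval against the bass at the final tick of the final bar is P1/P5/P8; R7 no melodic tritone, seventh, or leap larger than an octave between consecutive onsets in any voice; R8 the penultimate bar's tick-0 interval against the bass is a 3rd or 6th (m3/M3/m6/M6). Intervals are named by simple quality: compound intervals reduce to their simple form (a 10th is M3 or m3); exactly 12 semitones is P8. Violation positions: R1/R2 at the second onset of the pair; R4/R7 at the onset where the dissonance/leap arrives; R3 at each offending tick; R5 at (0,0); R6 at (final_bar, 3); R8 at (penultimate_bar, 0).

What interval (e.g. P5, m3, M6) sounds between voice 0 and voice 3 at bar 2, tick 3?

voice 0=F3 voice 3=E4 -> M7

M7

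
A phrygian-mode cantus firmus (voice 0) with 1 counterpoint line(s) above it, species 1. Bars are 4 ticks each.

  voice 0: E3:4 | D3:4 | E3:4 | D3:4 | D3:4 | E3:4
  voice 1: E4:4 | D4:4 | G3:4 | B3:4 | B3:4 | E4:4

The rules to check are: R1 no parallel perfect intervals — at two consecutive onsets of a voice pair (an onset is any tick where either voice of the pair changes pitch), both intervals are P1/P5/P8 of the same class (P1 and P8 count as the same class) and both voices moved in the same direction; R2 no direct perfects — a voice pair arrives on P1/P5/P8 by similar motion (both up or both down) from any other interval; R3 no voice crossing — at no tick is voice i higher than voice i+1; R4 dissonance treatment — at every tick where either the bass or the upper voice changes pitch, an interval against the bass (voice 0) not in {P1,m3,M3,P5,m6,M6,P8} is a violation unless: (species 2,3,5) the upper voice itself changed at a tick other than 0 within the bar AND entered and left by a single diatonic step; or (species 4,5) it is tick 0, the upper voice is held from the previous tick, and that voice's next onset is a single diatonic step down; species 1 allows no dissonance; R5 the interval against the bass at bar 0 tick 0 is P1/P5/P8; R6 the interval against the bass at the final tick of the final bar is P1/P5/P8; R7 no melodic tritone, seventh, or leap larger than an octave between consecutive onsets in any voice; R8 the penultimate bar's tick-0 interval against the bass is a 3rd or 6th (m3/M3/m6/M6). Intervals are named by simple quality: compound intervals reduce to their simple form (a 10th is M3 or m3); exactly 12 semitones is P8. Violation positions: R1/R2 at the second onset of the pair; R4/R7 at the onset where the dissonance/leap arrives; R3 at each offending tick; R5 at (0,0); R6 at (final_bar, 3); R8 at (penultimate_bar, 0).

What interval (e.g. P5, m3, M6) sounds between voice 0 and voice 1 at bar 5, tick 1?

P8

voice 0=E3 voice 1=E4 -> P8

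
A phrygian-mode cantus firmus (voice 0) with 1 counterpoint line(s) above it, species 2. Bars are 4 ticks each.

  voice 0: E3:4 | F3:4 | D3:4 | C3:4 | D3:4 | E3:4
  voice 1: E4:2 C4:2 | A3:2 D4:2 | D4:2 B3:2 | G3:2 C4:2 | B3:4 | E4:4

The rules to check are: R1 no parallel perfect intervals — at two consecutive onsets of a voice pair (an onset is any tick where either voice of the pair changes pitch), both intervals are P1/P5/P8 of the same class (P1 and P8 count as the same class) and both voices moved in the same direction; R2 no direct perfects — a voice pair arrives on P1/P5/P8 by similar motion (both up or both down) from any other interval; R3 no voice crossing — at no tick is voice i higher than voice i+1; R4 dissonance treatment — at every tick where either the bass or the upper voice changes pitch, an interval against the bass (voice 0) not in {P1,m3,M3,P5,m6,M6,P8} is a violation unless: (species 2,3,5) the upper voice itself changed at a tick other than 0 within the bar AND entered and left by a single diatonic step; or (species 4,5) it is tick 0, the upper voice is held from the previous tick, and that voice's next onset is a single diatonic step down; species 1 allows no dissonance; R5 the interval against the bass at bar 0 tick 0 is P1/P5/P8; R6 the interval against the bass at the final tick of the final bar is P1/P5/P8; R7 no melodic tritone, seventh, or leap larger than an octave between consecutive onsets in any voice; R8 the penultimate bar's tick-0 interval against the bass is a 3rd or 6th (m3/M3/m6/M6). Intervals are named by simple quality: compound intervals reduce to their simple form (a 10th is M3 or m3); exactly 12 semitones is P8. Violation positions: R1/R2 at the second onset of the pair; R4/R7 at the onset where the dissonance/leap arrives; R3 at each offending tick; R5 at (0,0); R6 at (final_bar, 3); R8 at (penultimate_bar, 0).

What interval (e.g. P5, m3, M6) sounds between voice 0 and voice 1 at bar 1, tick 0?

M3

voice 0=F3 voice 1=A3 -> M3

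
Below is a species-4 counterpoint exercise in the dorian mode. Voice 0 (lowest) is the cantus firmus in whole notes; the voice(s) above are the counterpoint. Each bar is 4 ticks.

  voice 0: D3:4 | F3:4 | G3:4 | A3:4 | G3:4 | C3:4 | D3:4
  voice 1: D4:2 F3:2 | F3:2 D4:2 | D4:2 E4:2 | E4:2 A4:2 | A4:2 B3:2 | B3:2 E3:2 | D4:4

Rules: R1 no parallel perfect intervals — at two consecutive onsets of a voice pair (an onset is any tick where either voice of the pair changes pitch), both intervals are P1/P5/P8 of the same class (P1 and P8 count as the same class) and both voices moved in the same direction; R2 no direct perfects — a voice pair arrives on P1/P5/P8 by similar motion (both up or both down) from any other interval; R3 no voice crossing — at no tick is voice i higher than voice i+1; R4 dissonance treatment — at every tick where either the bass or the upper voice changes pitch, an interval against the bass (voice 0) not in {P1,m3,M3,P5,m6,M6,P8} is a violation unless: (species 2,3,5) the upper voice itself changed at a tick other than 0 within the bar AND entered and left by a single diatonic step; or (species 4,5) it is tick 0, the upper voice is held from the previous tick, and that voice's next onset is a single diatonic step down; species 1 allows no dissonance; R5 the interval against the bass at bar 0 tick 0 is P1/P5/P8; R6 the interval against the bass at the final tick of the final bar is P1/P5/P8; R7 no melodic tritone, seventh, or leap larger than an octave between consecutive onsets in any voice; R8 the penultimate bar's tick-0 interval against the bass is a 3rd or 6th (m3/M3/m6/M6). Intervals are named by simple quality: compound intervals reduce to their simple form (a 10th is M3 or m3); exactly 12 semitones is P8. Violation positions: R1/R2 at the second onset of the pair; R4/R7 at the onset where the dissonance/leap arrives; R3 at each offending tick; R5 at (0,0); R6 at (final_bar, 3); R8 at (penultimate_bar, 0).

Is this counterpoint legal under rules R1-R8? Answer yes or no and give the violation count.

bar 0: v0=D3 v1=D4 (P8)
bar 1: v0=F3 v1=F3 (P1)
bar 2: v0=G3 v1=D4 (P5)
bar 3: v0=A3 v1=E4 (P5)
bar 4: v0=G3 v1=A4 (M2)
bar 5: v0=C3 v1=B3 (M7)
bar 6: v0=D3 v1=D4 (P8)
  R4 @ bar4.0: G3/A4 M2 untreated
  R7 @ bar4.2: A4->B3 leap 10st
  R4 @ bar5.0: C3/B3 M7 untreated
  R8 @ bar5.0: penult M7 not 3rd/6th
  R2 @ bar6.0: C3/E3 M3 -> D3/D4 P8 similar
  R7 @ bar6.0: E3->D4 leap 10st

No (6 violations)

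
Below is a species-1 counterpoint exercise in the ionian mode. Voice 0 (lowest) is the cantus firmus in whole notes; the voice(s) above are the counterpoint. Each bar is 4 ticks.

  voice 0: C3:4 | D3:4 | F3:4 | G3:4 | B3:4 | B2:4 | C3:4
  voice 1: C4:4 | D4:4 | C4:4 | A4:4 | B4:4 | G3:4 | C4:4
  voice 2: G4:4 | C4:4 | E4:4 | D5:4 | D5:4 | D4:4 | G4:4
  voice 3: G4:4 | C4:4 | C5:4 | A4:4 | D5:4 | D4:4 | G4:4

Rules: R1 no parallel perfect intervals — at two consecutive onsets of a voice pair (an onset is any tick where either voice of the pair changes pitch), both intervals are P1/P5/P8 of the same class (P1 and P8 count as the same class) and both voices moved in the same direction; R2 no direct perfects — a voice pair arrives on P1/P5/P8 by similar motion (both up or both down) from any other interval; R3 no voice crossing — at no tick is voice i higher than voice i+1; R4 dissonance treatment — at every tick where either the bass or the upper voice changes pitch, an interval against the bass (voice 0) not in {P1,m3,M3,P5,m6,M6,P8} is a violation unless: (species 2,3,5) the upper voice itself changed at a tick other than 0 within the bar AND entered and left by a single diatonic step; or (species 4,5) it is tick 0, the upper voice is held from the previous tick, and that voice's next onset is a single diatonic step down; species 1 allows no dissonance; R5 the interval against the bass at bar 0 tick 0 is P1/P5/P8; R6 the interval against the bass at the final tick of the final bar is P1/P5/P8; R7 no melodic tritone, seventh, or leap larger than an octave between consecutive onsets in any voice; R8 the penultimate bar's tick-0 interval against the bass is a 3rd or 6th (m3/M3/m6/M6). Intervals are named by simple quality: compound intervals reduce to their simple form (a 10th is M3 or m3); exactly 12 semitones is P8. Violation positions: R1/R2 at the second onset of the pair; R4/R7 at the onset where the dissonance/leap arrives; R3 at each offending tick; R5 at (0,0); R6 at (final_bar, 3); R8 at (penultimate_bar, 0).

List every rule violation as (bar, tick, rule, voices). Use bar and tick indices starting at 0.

(1, 0, R1, (0, 1))
(1, 0, R1, (2, 3))
(1, 0, R3, (1, 2))
(1, 0, R4, (0, 2))
(1, 0, R4, (0, 3))
(1, 1, R3, (1, 2))
(1, 2, R3, (1, 2))
(1, 3, R3, (1, 2))
(2, 0, R2, (0, 3))
(2, 0, R4, (0, 2))
(3, 0, R2, (0, 2))
(3, 0, R3, (2, 3))
(3, 0, R4, (0, 1))
(3, 0, R4, (0, 3))
(3, 0, R7, (2,))
(3, 1, R3, (2, 3))
(3, 2, R3, (2, 3))
(3, 3, R3, (2, 3))
(4, 0, R2, (0, 1))
(5, 0, R1, (2, 3))
(5, 0, R2, (1, 2))
(5, 0, R2, (1, 3))
(5, 0, R7, (1,))
(6, 0, R1, (1, 2))
(6, 0, R1, (1, 3))
(6, 0, R1, (2, 3))
(6, 0, R2, (0, 1))
(6, 0, R2, (0, 2))
(6, 0, R2, (0, 3))

bar 0: v0=C3 v1=C4 v2=G4 v3=G4 downbeat P5
bar 1: v0=D3 v1=D4 v2=C4 v3=C4 downbeat m7
bar 2: v0=F3 v1=C4 v2=E4 v3=C5 downbeat P5
bar 3: v0=G3 v1=A4 v2=D5 v3=A4 downbeat M2
bar 4: v0=B3 v1=B4 v2=D5 v3=D5 downbeat m3
bar 5: v0=B2 v1=G3 v2=D4 v3=D4 downbeat m3
bar 6: v0=C3 v1=C4 v2=G4 v3=G4 downbeat P5
  -> R1 @ bar 1 tick 0 v(0, 1): C3/C4 P8 -> D3/D4 P8 similar
  -> R1 @ bar 1 tick 0 v(2, 3): G4/G4 P1 -> C4/C4 P1 similar
  -> R3 @ bar 1 tick 0 v(1, 2): D4 above C4
  -> R4 @ bar 1 tick 0 v(0, 2): D3/C4 m7 untreated
  -> R4 @ bar 1 tick 0 v(0, 3): D3/C4 m7 untreated
  -> R3 @ bar 1 tick 1 v(1, 2): D4 above C4
  -> R3 @ bar 1 tick 2 v(1, 2): D4 above C4
  -> R3 @ bar 1 tick 3 v(1, 2): D4 above C4
  -> R2 @ bar 2 tick 0 v(0, 3): D3/C4 m7 -> F3/C5 P5 similar
  -> R4 @ bar 2 tick 0 v(0, 2): F3/E4 M7 untreated
  -> R2 @ bar 3 tick 0 v(0, 2): F3/E4 M7 -> G3/D5 P5 similar
  -> R3 @ bar 3 tick 0 v(2, 3): D5 above A4
  -> R4 @ bar 3 tick 0 v(0, 1): G3/A4 M2 untreated
  -> R4 @ bar 3 tick 0 v(0, 3): G3/A4 M2 untreated
  -> R7 @ bar 3 tick 0 v(2,): E4->D5 leap 10st
  -> R3 @ bar 3 tick 1 v(2, 3): D5 above A4
  -> R3 @ bar 3 tick 2 v(2, 3): D5 above A4
  -> R3 @ bar 3 tick 3 v(2, 3): D5 above A4
  -> R2 @ bar 4 tick 0 v(0, 1): G3/A4 M2 -> B3/B4 P8 similar
  -> R1 @ bar 5 tick 0 v(2, 3): D5/D5 P1 -> D4/D4 P1 similar
  -> R2 @ bar 5 tick 0 v(1, 2): B4/D5 m3 -> G3/D4 P5 similar
  -> R2 @ bar 5 tick 0 v(1, 3): B4/D5 m3 -> G3/D4 P5 similar
  -> R7 @ bar 5 tick 0 v(1,): B4->G3 leap 16st
  -> R1 @ bar 6 tick 0 v(1, 2): G3/D4 P5 -> C4/G4 P5 similar
  -> R1 @ bar 6 tick 0 v(1, 3): G3/D4 P5 -> C4/G4 P5 similar
  -> R1 @ bar 6 tick 0 v(2, 3): D4/D4 P1 -> G4/G4 P1 similar
  -> R2 @ bar 6 tick 0 v(0, 1): B2/G3 m6 -> C3/C4 P8 similar
  -> R2 @ bar 6 tick 0 v(0, 2): B2/D4 m3 -> C3/G4 P5 similar
  -> R2 @ bar 6 tick 0 v(0, 3): B2/D4 m3 -> C3/G4 P5 similar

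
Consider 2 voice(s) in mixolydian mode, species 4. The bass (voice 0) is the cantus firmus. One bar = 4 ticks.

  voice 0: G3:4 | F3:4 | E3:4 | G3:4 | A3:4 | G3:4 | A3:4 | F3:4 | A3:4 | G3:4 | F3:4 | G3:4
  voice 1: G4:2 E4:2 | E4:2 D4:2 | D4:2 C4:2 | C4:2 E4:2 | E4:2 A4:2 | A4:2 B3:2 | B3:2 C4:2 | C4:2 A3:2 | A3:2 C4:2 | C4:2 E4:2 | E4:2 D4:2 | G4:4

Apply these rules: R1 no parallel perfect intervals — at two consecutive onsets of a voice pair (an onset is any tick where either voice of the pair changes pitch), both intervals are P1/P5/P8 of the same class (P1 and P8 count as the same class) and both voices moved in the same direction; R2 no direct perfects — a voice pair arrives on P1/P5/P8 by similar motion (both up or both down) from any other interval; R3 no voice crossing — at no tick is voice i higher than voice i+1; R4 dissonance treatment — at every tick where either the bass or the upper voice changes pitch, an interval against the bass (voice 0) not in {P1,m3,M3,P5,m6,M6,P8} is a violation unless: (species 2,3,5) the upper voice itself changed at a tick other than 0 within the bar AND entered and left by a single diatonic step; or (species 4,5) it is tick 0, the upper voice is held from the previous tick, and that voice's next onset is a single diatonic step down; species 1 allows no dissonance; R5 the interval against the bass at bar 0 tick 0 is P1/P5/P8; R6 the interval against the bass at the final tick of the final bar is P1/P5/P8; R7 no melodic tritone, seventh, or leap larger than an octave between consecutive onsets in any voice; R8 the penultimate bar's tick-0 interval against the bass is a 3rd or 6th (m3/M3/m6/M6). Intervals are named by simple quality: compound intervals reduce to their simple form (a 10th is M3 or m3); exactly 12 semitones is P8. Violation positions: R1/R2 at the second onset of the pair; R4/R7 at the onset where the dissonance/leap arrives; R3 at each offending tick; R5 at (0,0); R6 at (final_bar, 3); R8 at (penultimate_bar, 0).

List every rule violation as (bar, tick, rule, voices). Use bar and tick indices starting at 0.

(3, 0, R4, (0, 1))
(5, 0, R4, (0, 1))
(5, 2, R7, (1,))
(6, 0, R4, (0, 1))
(9, 0, R4, (0, 1))
(10, 0, R8, (0, 1))
(11, 0, R2, (0, 1))

bar 0: v0=G3 v1=G4 downbeat P8
bar 1: v0=F3 v1=E4 downbeat M7
bar 2: v0=E3 v1=D4 downbeat m7
bar 3: v0=G3 v1=C4 downbeat P4
bar 4: v0=A3 v1=E4 downbeat P5
bar 5: v0=G3 v1=A4 downbeat M2
bar 6: v0=A3 v1=B3 downbeat M2
bar 7: v0=F3 v1=C4 downbeat P5
bar 8: v0=A3 v1=A3 downbeat P1
bar 9: v0=G3 v1=C4 downbeat P4
bar 10: v0=F3 v1=E4 downbeat M7
bar 11: v0=G3 v1=G4 downbeat P8
  -> R4 @ bar 3 tick 0 v(0, 1): G3/C4 P4 untreated
  -> R4 @ bar 5 tick 0 v(0, 1): G3/A4 M2 untreated
  -> R7 @ bar 5 tick 2 v(1,): A4->B3 leap 10st
  -> R4 @ bar 6 tick 0 v(0, 1): A3/B3 M2 untreated
  -> R4 @ bar 9 tick 0 v(0, 1): G3/C4 P4 untreated
  -> R8 @ bar 10 tick 0 v(0, 1): penult M7 not 3rd/6th
  -> R2 @ bar 11 tick 0 v(0, 1): F3/D4 M6 -> G3/G4 P8 similar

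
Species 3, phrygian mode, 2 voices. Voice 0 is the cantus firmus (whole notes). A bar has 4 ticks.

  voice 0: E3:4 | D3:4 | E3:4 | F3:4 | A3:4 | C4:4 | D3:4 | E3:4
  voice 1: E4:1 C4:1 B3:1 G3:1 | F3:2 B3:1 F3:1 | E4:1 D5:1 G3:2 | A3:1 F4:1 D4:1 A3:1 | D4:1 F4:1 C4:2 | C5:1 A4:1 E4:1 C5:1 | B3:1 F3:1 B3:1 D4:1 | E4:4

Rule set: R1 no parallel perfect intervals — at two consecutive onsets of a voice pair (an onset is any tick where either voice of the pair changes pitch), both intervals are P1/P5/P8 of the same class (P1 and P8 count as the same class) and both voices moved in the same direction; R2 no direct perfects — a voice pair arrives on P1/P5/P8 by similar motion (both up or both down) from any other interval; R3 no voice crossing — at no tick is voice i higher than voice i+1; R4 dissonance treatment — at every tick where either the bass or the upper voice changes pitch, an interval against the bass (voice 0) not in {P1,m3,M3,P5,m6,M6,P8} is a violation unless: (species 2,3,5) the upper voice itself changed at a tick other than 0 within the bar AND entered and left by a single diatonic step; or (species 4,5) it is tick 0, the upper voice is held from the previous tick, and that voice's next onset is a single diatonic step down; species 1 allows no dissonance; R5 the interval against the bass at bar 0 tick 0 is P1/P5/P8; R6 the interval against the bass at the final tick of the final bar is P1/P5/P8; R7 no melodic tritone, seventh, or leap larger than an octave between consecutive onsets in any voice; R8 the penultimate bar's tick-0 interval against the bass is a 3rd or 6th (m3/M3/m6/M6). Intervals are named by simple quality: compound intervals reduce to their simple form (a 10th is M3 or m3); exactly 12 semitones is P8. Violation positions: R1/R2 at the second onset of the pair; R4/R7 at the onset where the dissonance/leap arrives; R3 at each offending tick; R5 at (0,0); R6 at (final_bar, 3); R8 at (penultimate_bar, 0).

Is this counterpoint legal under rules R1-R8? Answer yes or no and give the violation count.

bar 0: v0=E3 v1=E4 (P8)
bar 1: v0=D3 v1=F3 (m3)
bar 2: v0=E3 v1=E4 (P8)
bar 3: v0=F3 v1=A3 (M3)
bar 4: v0=A3 v1=D4 (P4)
bar 5: v0=C4 v1=C5 (P8)
bar 6: v0=D3 v1=B3 (M6)
bar 7: v0=E3 v1=E4 (P8)
  R7 @ bar1.2: F3->B3 leap 6st
  R7 @ bar1.3: B3->F3 leap 6st
  R2 @ bar2.0: D3/F3 m3 -> E3/E4 P8 similar
  R7 @ bar2.0: F3->E4 leap 11st
  R4 @ bar2.1: E3/D5 m7 untreated
  R7 @ bar2.1: E4->D5 leap 10st
  R7 @ bar2.2: D5->G3 leap 19st
  R4 @ bar4.0: A3/D4 P4 untreated
  R2 @ bar5.0: A3/C4 m3 -> C4/C5 P8 similar
  R7 @ bar6.0: C4->D3 leap 10st
  R7 @ bar6.0: C5->B3 leap 13st
  R7 @ bar6.1: B3->F3 leap 6st
  R7 @ bar6.2: F3->B3 leap 6st
  R1 @ bar7.0: D3/D4 P8 -> E3/E4 P8 similar

No (14 violations)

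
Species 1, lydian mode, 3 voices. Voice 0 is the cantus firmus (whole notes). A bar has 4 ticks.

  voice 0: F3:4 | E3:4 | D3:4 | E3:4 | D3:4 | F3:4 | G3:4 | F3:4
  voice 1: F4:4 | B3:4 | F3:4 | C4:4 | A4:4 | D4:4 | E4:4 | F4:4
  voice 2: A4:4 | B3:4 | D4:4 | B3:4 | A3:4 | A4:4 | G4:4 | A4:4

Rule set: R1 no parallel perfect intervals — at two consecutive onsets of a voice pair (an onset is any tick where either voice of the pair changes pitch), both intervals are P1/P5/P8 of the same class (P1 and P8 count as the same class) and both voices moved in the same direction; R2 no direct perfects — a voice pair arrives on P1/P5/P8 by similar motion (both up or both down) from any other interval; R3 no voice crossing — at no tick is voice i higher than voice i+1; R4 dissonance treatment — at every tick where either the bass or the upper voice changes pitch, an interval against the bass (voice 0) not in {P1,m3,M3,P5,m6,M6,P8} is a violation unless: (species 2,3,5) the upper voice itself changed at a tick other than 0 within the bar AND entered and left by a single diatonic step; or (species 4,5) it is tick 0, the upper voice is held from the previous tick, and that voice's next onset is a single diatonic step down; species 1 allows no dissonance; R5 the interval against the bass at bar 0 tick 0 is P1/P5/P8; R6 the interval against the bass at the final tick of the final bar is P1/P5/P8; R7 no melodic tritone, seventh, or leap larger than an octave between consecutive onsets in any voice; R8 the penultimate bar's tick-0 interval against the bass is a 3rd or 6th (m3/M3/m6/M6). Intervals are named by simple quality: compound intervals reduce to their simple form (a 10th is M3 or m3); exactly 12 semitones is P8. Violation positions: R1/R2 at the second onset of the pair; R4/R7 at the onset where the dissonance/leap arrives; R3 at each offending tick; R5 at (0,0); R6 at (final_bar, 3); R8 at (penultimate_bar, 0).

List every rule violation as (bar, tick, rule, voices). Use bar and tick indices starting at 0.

(0, 0, R5, (0, 2))
(1, 0, R2, (0, 1))
(1, 0, R2, (0, 2))
(1, 0, R2, (1, 2))
(1, 0, R7, (1,))
(1, 0, R7, (2,))
(2, 0, R7, (1,))
(3, 0, R3, (1, 2))
(3, 1, R3, (1, 2))
(3, 2, R3, (1, 2))
(3, 3, R3, (1, 2))
(4, 0, R1, (0, 2))
(4, 0, R3, (1, 2))
(4, 1, R3, (1, 2))
(4, 2, R3, (1, 2))
(4, 3, R3, (1, 2))
(6, 0, R8, (0, 2))
(7, 3, R6, (0, 2))

bar 0: v0=F3 v1=F4 v2=A4 downbeat M3
bar 1: v0=E3 v1=B3 v2=B3 downbeat P5
bar 2: v0=D3 v1=F3 v2=D4 downbeat P8
bar 3: v0=E3 v1=C4 v2=B3 downbeat P5
bar 4: v0=D3 v1=A4 v2=A3 downbeat P5
bar 5: v0=F3 v1=D4 v2=A4 downbeat M3
bar 6: v0=G3 v1=E4 v2=G4 downbeat P8
bar 7: v0=F3 v1=F4 v2=A4 downbeat M3
  -> R5 @ bar 0 tick 0 v(0, 2): opens on M3
  -> R2 @ bar 1 tick 0 v(0, 1): F3/F4 P8 -> E3/B3 P5 similar
  -> R2 @ bar 1 tick 0 v(0, 2): F3/A4 M3 -> E3/B3 P5 similar
  -> R2 @ bar 1 tick 0 v(1, 2): F4/A4 M3 -> B3/B3 P1 similar
  -> R7 @ bar 1 tick 0 v(1,): F4->B3 leap 6st
  -> R7 @ bar 1 tick 0 v(2,): A4->B3 leap 10st
  -> R7 @ bar 2 tick 0 v(1,): B3->F3 leap 6st
  -> R3 @ bar 3 tick 0 v(1, 2): C4 above B3
  -> R3 @ bar 3 tick 1 v(1, 2): C4 above B3
  -> R3 @ bar 3 tick 2 v(1, 2): C4 above B3
  -> R3 @ bar 3 tick 3 v(1, 2): C4 above B3
  -> R1 @ bar 4 tick 0 v(0, 2): E3/B3 P5 -> D3/A3 P5 similar
  -> R3 @ bar 4 tick 0 v(1, 2): A4 above A3
  -> R3 @ bar 4 tick 1 v(1, 2): A4 above A3
  -> R3 @ bar 4 tick 2 v(1, 2): A4 above A3
  -> R3 @ bar 4 tick 3 v(1, 2): A4 above A3
  -> R8 @ bar 6 tick 0 v(0, 2): penult P8 not 3rd/6th
  -> R6 @ bar 7 tick 3 v(0, 2): closes on M3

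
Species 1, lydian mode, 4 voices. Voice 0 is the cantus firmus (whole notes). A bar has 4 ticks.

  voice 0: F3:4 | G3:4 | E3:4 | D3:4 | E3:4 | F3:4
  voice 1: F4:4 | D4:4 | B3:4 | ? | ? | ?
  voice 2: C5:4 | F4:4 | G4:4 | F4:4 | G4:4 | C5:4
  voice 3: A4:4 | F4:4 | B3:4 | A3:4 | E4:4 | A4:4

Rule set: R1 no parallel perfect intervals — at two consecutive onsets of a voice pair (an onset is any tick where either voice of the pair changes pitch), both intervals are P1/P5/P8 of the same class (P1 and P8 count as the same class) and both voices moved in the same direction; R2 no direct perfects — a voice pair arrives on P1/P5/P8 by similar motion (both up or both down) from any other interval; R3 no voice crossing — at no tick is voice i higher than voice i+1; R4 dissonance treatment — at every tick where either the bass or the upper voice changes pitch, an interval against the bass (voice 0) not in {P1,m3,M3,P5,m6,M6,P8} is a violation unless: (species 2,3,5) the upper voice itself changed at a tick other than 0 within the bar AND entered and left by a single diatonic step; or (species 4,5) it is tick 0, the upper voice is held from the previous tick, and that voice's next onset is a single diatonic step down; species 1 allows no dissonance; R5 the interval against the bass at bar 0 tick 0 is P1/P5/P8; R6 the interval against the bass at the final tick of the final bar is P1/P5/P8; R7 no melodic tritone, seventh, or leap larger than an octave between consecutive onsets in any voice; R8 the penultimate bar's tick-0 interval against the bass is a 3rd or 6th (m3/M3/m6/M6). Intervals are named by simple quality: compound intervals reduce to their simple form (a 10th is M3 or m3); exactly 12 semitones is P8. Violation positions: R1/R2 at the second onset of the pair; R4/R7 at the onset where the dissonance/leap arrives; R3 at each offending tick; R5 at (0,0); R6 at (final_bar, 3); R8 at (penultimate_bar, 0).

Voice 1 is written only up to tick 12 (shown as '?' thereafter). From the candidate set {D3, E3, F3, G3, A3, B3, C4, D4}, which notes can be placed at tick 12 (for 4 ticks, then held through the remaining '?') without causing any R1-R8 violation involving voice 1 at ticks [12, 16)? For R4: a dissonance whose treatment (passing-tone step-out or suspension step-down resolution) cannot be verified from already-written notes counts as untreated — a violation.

D3: violates R2
E3: violates R4
F3: violates R2,R7
G3: violates R4
A3: violates R1
B3: legal
C4: violates R4
D4: legal

{B3, D4}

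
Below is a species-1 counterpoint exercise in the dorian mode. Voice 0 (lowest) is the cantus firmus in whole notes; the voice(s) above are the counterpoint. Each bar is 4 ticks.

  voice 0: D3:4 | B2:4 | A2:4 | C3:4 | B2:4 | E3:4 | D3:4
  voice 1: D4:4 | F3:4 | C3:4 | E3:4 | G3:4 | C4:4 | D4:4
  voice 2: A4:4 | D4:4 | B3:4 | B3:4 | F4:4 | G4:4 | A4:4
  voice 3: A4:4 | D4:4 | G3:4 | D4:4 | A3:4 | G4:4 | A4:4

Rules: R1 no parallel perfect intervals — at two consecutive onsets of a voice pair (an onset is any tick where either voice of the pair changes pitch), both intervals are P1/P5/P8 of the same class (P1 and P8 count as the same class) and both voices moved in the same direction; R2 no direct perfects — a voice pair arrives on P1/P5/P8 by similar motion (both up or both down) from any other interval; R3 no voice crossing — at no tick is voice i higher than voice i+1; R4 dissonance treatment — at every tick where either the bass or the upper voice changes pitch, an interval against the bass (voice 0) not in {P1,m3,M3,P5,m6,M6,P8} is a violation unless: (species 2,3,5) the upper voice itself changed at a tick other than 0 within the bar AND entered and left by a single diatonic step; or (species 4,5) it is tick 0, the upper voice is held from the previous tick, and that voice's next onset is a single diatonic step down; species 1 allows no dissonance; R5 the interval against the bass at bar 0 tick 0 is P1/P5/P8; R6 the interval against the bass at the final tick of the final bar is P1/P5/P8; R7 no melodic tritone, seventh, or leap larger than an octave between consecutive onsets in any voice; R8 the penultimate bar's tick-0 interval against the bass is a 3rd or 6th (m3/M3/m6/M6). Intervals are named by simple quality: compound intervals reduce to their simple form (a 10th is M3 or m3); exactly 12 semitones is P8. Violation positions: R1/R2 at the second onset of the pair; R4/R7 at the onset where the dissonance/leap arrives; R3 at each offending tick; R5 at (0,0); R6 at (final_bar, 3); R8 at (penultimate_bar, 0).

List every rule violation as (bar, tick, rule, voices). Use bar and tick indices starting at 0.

(1, 0, R1, (2, 3))
(1, 0, R4, (0, 1))
(2, 0, R2, (1, 3))
(2, 0, R3, (2, 3))
(2, 0, R4, (0, 2))
(2, 0, R4, (0, 3))
(2, 1, R3, (2, 3))
(2, 2, R3, (2, 3))
(2, 3, R3, (2, 3))
(3, 0, R4, (0, 2))
(3, 0, R4, (0, 3))
(4, 0, R3, (2, 3))
(4, 0, R4, (0, 2))
(4, 0, R4, (0, 3))
(4, 0, R7, (2,))
(4, 1, R3, (2, 3))
(4, 2, R3, (2, 3))
(4, 3, R3, (2, 3))
(5, 0, R2, (1, 2))
(5, 0, R2, (1, 3))
(5, 0, R2, (2, 3))
(5, 0, R7, (3,))
(6, 0, R1, (1, 2))
(6, 0, R1, (1, 3))
(6, 0, R1, (2, 3))

bar 0: v0=D3 v1=D4 v2=A4 v3=A4 downbeat P5
bar 1: v0=B2 v1=F3 v2=D4 v3=D4 downbeat m3
bar 2: v0=A2 v1=C3 v2=B3 v3=G3 downbeat m7
bar 3: v0=C3 v1=E3 v2=B3 v3=D4 downbeat M2
bar 4: v0=B2 v1=G3 v2=F4 v3=A3 downbeat m7
bar 5: v0=E3 v1=C4 v2=G4 v3=G4 downbeat m3
bar 6: v0=D3 v1=D4 v2=A4 v3=A4 downbeat P5
  -> R1 @ bar 1 tick 0 v(2, 3): A4/A4 P1 -> D4/D4 P1 similar
  -> R4 @ bar 1 tick 0 v(0, 1): B2/F3 TT untreated
  -> R2 @ bar 2 tick 0 v(1, 3): F3/D4 M6 -> C3/G3 P5 similar
  -> R3 @ bar 2 tick 0 v(2, 3): B3 above G3
  -> R4 @ bar 2 tick 0 v(0, 2): A2/B3 M2 untreated
  -> R4 @ bar 2 tick 0 v(0, 3): A2/G3 m7 untreated
  -> R3 @ bar 2 tick 1 v(2, 3): B3 above G3
  -> R3 @ bar 2 tick 2 v(2, 3): B3 above G3
  -> R3 @ bar 2 tick 3 v(2, 3): B3 above G3
  -> R4 @ bar 3 tick 0 v(0, 2): C3/B3 M7 untreated
  -> R4 @ bar 3 tick 0 v(0, 3): C3/D4 M2 untreated
  -> R3 @ bar 4 tick 0 v(2, 3): F4 above A3
  -> R4 @ bar 4 tick 0 v(0, 2): B2/F4 TT untreated
  -> R4 @ bar 4 tick 0 v(0, 3): B2/A3 m7 untreated
  -> R7 @ bar 4 tick 0 v(2,): B3->F4 leap 6st
  -> R3 @ bar 4 tick 1 v(2, 3): F4 above A3
  -> R3 @ bar 4 tick 2 v(2, 3): F4 above A3
  -> R3 @ bar 4 tick 3 v(2, 3): F4 above A3
  -> R2 @ bar 5 tick 0 v(1, 2): G3/F4 m7 -> C4/G4 P5 similar
  -> R2 @ bar 5 tick 0 v(1, 3): G3/A3 M2 -> C4/G4 P5 similar
  -> R2 @ bar 5 tick 0 v(2, 3): F4/A3 m6 -> G4/G4 P1 similar
  -> R7 @ bar 5 tick 0 v(3,): A3->G4 leap 10st
  -> R1 @ bar 6 tick 0 v(1, 2): C4/G4 P5 -> D4/A4 P5 similar
  -> R1 @ bar 6 tick 0 v(1, 3): C4/G4 P5 -> D4/A4 P5 similar
  -> R1 @ bar 6 tick 0 v(2, 3): G4/G4 P1 -> A4/A4 P1 similar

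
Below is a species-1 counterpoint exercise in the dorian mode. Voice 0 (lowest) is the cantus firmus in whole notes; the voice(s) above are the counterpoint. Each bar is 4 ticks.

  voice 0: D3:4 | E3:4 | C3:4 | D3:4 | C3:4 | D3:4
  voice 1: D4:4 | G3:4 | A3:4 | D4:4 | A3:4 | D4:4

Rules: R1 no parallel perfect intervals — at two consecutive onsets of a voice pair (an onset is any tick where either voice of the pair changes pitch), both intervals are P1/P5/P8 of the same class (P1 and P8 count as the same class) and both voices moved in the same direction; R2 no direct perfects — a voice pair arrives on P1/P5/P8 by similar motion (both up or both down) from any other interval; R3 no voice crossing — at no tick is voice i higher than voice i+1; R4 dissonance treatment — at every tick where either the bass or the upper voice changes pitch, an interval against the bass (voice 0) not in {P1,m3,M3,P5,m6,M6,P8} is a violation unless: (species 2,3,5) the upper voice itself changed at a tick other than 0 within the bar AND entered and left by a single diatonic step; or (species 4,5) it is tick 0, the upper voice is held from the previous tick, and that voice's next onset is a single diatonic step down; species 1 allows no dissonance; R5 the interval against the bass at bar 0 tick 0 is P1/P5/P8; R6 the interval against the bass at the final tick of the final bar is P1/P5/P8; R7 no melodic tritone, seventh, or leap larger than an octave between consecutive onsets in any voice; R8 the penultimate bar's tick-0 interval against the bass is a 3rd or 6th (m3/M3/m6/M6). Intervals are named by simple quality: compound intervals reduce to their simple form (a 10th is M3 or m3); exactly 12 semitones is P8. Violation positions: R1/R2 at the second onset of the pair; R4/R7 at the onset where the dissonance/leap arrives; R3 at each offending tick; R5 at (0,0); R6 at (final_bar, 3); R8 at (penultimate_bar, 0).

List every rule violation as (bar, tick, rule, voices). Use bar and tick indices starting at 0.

(3, 0, R2, (0, 1))
(5, 0, R2, (0, 1))

bar 0: v0=D3 v1=D4 downbeat P8
bar 1: v0=E3 v1=G3 downbeat m3
bar 2: v0=C3 v1=A3 downbeat M6
bar 3: v0=D3 v1=D4 downbeat P8
bar 4: v0=C3 v1=A3 downbeat M6
bar 5: v0=D3 v1=D4 downbeat P8
  -> R2 @ bar 3 tick 0 v(0, 1): C3/A3 M6 -> D3/D4 P8 similar
  -> R2 @ bar 5 tick 0 v(0, 1): C3/A3 M6 -> D3/D4 P8 similar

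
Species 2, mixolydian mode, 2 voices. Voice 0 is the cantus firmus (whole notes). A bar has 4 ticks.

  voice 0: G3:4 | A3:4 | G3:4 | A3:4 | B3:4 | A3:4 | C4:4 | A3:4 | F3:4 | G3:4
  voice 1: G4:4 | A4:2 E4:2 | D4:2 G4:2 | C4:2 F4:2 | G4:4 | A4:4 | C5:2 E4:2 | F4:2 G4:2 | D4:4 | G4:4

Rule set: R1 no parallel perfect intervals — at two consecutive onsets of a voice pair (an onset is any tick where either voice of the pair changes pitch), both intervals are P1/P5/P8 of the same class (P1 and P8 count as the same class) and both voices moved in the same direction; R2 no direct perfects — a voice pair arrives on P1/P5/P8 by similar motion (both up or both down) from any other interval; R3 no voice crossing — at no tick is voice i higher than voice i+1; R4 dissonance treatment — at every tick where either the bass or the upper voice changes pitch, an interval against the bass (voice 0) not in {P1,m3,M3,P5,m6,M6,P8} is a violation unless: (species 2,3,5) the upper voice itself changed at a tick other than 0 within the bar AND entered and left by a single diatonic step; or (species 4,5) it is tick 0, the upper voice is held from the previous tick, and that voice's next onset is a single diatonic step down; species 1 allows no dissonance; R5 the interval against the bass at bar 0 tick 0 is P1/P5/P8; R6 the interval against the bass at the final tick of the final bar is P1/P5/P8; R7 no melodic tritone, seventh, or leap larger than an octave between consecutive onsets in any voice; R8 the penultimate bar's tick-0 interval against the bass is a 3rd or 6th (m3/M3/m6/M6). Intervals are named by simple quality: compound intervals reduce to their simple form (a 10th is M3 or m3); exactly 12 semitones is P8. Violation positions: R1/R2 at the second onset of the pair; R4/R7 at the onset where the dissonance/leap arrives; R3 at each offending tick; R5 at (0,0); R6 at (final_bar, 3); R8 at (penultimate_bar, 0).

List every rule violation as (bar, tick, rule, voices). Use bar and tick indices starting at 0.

bar 0: v0=G3 v1=G4 downbeat P8
bar 1: v0=A3 v1=A4 downbeat P8
bar 2: v0=G3 v1=D4 downbeat P5
bar 3: v0=A3 v1=C4 downbeat m3
bar 4: v0=B3 v1=G4 downbeat m6
bar 5: v0=A3 v1=A4 downbeat P8
bar 6: v0=C4 v1=C5 downbeat P8
bar 7: v0=A3 v1=F4 downbeat m6
bar 8: v0=F3 v1=D4 downbeat M6
bar 9: v0=G3 v1=G4 downbeat P8
  -> R1 @ bar 1 tick 0 v(0, 1): G3/G4 P8 -> A3/A4 P8 similar
  -> R1 @ bar 2 tick 0 v(0, 1): A3/E4 P5 -> G3/D4 P5 similar
  -> R1 @ bar 6 tick 0 v(0, 1): A3/A4 P8 -> C4/C5 P8 similar
  -> R4 @ bar 7 tick 2 v(0, 1): A3/G4 m7 untreated
  -> R2 @ bar 9 tick 0 v(0, 1): F3/D4 M6 -> G3/G4 P8 similar

(1, 0, R1, (0, 1))
(2, 0, R1, (0, 1))
(6, 0, R1, (0, 1))
(7, 2, R4, (0, 1))
(9, 0, R2, (0, 1))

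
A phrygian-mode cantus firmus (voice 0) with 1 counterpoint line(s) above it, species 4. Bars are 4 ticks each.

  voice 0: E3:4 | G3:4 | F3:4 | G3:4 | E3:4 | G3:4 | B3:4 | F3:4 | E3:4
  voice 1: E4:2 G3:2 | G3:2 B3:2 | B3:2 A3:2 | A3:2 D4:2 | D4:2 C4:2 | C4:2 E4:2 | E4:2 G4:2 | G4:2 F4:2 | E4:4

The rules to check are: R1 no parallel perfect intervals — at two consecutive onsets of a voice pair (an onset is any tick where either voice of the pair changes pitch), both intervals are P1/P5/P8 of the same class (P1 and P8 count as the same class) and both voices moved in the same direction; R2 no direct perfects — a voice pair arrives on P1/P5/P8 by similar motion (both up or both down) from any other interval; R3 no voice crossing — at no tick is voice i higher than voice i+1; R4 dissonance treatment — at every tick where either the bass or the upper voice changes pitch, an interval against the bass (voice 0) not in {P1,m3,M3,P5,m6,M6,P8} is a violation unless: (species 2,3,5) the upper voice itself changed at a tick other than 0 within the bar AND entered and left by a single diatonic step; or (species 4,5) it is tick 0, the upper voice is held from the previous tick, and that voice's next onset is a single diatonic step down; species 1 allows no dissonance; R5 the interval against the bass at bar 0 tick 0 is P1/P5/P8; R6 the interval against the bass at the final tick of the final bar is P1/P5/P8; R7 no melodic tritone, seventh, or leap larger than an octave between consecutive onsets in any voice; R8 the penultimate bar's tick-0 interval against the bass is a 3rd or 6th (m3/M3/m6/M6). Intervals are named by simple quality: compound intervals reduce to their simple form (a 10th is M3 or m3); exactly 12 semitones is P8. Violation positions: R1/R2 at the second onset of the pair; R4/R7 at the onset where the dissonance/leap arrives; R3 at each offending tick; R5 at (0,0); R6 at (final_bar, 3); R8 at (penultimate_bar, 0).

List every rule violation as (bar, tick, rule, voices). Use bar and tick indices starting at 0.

(3, 0, R4, (0, 1))
(5, 0, R4, (0, 1))
(6, 0, R4, (0, 1))
(7, 0, R7, (0,))
(7, 0, R8, (0, 1))
(8, 0, R1, (0, 1))

bar 0: v0=E3 v1=E4 downbeat P8
bar 1: v0=G3 v1=G3 downbeat P1
bar 2: v0=F3 v1=B3 downbeat TT
bar 3: v0=G3 v1=A3 downbeat M2
bar 4: v0=E3 v1=D4 downbeat m7
bar 5: v0=G3 v1=C4 downbeat P4
bar 6: v0=B3 v1=E4 downbeat P4
bar 7: v0=F3 v1=G4 downbeat M2
bar 8: v0=E3 v1=E4 downbeat P8
  -> R4 @ bar 3 tick 0 v(0, 1): G3/A3 M2 untreated
  -> R4 @ bar 5 tick 0 v(0, 1): G3/C4 P4 untreated
  -> R4 @ bar 6 tick 0 v(0, 1): B3/E4 P4 untreated
  -> R7 @ bar 7 tick 0 v(0,): B3->F3 leap 6st
  -> R8 @ bar 7 tick 0 v(0, 1): penult M2 not 3rd/6th
  -> R1 @ bar 8 tick 0 v(0, 1): F3/F4 P8 -> E3/E4 P8 similar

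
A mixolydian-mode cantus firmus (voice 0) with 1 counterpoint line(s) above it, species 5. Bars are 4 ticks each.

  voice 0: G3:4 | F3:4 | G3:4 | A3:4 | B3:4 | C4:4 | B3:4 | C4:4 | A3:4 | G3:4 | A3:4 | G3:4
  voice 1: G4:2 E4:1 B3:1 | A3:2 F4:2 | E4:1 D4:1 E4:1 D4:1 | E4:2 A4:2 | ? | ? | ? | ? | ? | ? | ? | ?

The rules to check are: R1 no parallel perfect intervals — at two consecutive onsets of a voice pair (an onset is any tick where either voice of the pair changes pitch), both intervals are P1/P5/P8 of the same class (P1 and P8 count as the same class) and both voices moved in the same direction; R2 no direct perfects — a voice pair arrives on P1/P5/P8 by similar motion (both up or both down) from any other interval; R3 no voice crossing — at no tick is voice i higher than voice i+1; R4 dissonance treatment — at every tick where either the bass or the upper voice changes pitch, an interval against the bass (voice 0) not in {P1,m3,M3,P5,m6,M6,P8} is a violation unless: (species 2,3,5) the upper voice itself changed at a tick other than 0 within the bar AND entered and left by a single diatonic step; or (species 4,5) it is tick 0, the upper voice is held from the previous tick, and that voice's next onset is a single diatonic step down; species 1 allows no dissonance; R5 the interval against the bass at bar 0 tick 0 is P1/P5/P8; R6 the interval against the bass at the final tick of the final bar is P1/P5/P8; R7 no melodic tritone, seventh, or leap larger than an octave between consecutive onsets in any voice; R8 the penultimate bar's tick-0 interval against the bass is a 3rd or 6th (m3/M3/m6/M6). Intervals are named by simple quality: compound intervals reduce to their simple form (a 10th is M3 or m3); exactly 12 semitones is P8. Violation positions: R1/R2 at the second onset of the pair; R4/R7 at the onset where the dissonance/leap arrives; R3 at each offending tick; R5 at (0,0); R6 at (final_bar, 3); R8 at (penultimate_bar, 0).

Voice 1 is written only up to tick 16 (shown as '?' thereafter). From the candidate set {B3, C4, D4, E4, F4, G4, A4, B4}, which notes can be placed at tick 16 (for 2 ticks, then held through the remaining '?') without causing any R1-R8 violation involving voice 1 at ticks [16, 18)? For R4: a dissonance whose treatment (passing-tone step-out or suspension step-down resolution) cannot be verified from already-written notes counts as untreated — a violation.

{D4, G4}

B3: violates R7
C4: violates R4
D4: legal
E4: violates R4
F4: violates R4
G4: legal
A4: violates R4
B4: violates R1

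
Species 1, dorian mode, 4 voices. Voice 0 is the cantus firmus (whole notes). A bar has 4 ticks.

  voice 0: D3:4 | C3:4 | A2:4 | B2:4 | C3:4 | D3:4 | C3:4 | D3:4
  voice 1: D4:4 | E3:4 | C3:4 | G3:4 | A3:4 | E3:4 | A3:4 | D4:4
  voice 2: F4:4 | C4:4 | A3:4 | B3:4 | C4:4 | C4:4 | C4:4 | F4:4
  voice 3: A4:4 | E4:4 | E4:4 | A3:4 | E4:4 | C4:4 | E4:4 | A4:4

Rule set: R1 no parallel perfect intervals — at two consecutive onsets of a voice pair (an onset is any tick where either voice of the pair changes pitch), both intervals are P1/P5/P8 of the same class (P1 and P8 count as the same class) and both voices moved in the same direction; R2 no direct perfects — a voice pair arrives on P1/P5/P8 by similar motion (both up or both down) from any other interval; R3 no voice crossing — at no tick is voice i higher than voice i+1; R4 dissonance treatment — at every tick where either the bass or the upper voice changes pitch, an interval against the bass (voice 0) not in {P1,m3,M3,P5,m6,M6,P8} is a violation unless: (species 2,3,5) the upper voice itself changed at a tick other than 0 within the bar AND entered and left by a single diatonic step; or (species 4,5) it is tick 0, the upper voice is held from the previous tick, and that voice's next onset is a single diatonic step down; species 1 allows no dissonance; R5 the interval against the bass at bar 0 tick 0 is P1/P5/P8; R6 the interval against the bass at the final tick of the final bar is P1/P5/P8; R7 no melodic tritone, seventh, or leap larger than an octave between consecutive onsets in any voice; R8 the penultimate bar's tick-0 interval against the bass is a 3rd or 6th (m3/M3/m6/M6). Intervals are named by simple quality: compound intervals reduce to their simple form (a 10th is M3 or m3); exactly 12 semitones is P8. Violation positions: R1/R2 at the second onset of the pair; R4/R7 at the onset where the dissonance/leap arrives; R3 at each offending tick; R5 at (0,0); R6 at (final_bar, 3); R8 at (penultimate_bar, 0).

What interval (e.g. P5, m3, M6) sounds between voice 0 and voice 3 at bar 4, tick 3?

M3

voice 0=C3 voice 3=E4 -> M3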